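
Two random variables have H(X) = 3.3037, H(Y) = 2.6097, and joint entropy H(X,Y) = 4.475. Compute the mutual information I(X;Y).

I(X;Y) = H(X) + H(Y) - H(X,Y)
I(X;Y) = 3.3037 + 2.6097 - 4.475 = 1.4384 bits


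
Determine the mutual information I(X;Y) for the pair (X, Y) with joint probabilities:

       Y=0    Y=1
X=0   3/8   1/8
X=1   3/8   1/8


H(X) = 1.0000, H(Y) = 0.8113, H(X,Y) = 1.8113
I(X;Y) = H(X) + H(Y) - H(X,Y) = 0.0000 bits


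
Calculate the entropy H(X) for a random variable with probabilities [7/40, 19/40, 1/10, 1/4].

H(X) = -Σ p(x) log₂ p(x)
  -7/40 × log₂(7/40) = 0.4401
  -19/40 × log₂(19/40) = 0.5102
  -1/10 × log₂(1/10) = 0.3322
  -1/4 × log₂(1/4) = 0.5000
H(X) = 1.7824 bits


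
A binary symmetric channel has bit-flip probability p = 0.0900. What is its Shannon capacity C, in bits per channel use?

For BSC with error probability p:
C = 1 - H(p) where H(p) is binary entropy
H(0.0900) = -0.0900 × log₂(0.0900) - 0.9100 × log₂(0.9100)
H(p) = 0.4365
C = 1 - 0.4365 = 0.5635 bits/use


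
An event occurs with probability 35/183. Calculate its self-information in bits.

Information content I(x) = -log₂(p(x))
I = -log₂(35/183) = -log₂(0.1913)
I = 2.3864 bits


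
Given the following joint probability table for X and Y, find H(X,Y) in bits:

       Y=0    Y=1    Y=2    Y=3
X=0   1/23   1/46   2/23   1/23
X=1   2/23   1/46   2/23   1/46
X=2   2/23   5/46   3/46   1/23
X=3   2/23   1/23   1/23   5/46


H(X,Y) = -Σ p(x,y) log₂ p(x,y)
  p(0,0)=1/23: -0.0435 × log₂(0.0435) = 0.1967
  p(0,1)=1/46: -0.0217 × log₂(0.0217) = 0.1201
  p(0,2)=2/23: -0.0870 × log₂(0.0870) = 0.3064
  p(0,3)=1/23: -0.0435 × log₂(0.0435) = 0.1967
  p(1,0)=2/23: -0.0870 × log₂(0.0870) = 0.3064
  p(1,1)=1/46: -0.0217 × log₂(0.0217) = 0.1201
  p(1,2)=2/23: -0.0870 × log₂(0.0870) = 0.3064
  p(1,3)=1/46: -0.0217 × log₂(0.0217) = 0.1201
  p(2,0)=2/23: -0.0870 × log₂(0.0870) = 0.3064
  p(2,1)=5/46: -0.1087 × log₂(0.1087) = 0.3480
  p(2,2)=3/46: -0.0652 × log₂(0.0652) = 0.2569
  p(2,3)=1/23: -0.0435 × log₂(0.0435) = 0.1967
  p(3,0)=2/23: -0.0870 × log₂(0.0870) = 0.3064
  p(3,1)=1/23: -0.0435 × log₂(0.0435) = 0.1967
  p(3,2)=1/23: -0.0435 × log₂(0.0435) = 0.1967
  p(3,3)=5/46: -0.1087 × log₂(0.1087) = 0.3480
H(X,Y) = 3.8285 bits


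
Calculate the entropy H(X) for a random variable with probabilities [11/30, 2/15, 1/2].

H(X) = -Σ p(x) log₂ p(x)
  -11/30 × log₂(11/30) = 0.5307
  -2/15 × log₂(2/15) = 0.3876
  -1/2 × log₂(1/2) = 0.5000
H(X) = 1.4183 bits


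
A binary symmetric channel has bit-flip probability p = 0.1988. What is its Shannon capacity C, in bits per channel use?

For BSC with error probability p:
C = 1 - H(p) where H(p) is binary entropy
H(0.1988) = -0.1988 × log₂(0.1988) - 0.8012 × log₂(0.8012)
H(p) = 0.7195
C = 1 - 0.7195 = 0.2805 bits/use


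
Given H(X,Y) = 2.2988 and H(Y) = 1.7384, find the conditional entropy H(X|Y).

Chain rule: H(X,Y) = H(X|Y) + H(Y)
H(X|Y) = H(X,Y) - H(Y) = 2.2988 - 1.7384 = 0.5604 bits


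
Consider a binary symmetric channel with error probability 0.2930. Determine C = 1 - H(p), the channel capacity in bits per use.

For BSC with error probability p:
C = 1 - H(p) where H(p) is binary entropy
H(0.2930) = -0.2930 × log₂(0.2930) - 0.7070 × log₂(0.7070)
H(p) = 0.8726
C = 1 - 0.8726 = 0.1274 bits/use


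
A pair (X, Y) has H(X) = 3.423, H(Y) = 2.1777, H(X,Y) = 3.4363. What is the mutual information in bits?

I(X;Y) = H(X) + H(Y) - H(X,Y)
I(X;Y) = 3.423 + 2.1777 - 3.4363 = 2.1644 bits


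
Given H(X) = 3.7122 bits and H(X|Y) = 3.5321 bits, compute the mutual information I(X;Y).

I(X;Y) = H(X) - H(X|Y)
I(X;Y) = 3.7122 - 3.5321 = 0.1801 bits


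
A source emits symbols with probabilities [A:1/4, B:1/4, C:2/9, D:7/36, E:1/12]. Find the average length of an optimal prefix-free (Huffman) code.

Huffman tree construction:
Combine smallest probabilities repeatedly
Resulting codes:
  A: 01 (length 2)
  B: 10 (length 2)
  C: 00 (length 2)
  D: 111 (length 3)
  E: 110 (length 3)
Average length = Σ p(s) × length(s) = 2.2778 bits


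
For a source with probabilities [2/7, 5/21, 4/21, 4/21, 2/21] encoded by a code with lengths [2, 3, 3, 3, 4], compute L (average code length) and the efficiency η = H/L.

Average length L = Σ p_i × l_i = 2.8095 bits
Entropy H = 2.2438 bits
Efficiency η = H/L × 100% = 79.86%


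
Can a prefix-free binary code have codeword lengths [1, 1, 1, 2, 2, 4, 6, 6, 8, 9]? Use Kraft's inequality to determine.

Kraft inequality: Σ 2^(-l_i) ≤ 1 for prefix-free code
Calculating: 2^(-1) + 2^(-1) + 2^(-1) + 2^(-2) + 2^(-2) + 2^(-4) + 2^(-6) + 2^(-6) + 2^(-8) + 2^(-9)
= 0.5 + 0.5 + 0.5 + 0.25 + 0.25 + 0.0625 + 0.015625 + 0.015625 + 0.00390625 + 0.001953125
= 2.0996
Since 2.0996 > 1, prefix-free code does not exist


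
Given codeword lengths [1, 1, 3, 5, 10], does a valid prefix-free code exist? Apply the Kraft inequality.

Kraft inequality: Σ 2^(-l_i) ≤ 1 for prefix-free code
Calculating: 2^(-1) + 2^(-1) + 2^(-3) + 2^(-5) + 2^(-10)
= 0.5 + 0.5 + 0.125 + 0.03125 + 0.0009765625
= 1.1572
Since 1.1572 > 1, prefix-free code does not exist


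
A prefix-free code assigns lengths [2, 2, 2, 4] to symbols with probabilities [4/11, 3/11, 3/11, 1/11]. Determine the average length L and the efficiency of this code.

Average length L = Σ p_i × l_i = 2.1818 bits
Entropy H = 1.8676 bits
Efficiency η = H/L × 100% = 85.60%


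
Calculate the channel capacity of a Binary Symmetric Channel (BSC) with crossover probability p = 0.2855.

For BSC with error probability p:
C = 1 - H(p) where H(p) is binary entropy
H(0.2855) = -0.2855 × log₂(0.2855) - 0.7145 × log₂(0.7145)
H(p) = 0.8628
C = 1 - 0.8628 = 0.1372 bits/use


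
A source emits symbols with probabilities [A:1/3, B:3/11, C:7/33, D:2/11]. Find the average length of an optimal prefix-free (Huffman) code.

Huffman tree construction:
Combine smallest probabilities repeatedly
Resulting codes:
  A: 11 (length 2)
  B: 10 (length 2)
  C: 01 (length 2)
  D: 00 (length 2)
Average length = Σ p(s) × length(s) = 2.0000 bits


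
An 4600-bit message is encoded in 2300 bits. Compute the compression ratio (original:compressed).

Compression ratio = Original / Compressed
= 4600 / 2300 = 2.00:1


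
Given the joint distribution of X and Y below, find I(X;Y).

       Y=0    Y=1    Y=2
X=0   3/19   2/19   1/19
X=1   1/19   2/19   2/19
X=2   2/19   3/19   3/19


H(X) = 1.5574, H(Y) = 1.5810, H(X,Y) = 3.0761
I(X;Y) = H(X) + H(Y) - H(X,Y) = 0.0624 bits


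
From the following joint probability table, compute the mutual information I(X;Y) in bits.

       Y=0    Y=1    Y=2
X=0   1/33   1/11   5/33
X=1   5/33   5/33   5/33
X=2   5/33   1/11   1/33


H(X) = 1.5395, H(Y) = 1.5850, H(X,Y) = 2.9972
I(X;Y) = H(X) + H(Y) - H(X,Y) = 0.1273 bits


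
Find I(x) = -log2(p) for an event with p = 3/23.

Information content I(x) = -log₂(p(x))
I = -log₂(3/23) = -log₂(0.1304)
I = 2.9386 bits


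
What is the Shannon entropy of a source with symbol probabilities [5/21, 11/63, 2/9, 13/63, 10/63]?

H(X) = -Σ p(x) log₂ p(x)
  -5/21 × log₂(5/21) = 0.4929
  -11/63 × log₂(11/63) = 0.4396
  -2/9 × log₂(2/9) = 0.4822
  -13/63 × log₂(13/63) = 0.4698
  -10/63 × log₂(10/63) = 0.4215
H(X) = 2.3061 bits


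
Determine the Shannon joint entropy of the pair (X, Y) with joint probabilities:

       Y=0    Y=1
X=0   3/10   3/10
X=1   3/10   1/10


H(X,Y) = -Σ p(x,y) log₂ p(x,y)
  p(0,0)=3/10: -0.3000 × log₂(0.3000) = 0.5211
  p(0,1)=3/10: -0.3000 × log₂(0.3000) = 0.5211
  p(1,0)=3/10: -0.3000 × log₂(0.3000) = 0.5211
  p(1,1)=1/10: -0.1000 × log₂(0.1000) = 0.3322
H(X,Y) = 1.8955 bits


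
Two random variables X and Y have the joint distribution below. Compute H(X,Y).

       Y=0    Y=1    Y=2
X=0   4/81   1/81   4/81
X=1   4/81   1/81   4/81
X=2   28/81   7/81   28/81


H(X,Y) = -Σ p(x,y) log₂ p(x,y)
  p(0,0)=4/81: -0.0494 × log₂(0.0494) = 0.2143
  p(0,1)=1/81: -0.0123 × log₂(0.0123) = 0.0783
  p(0,2)=4/81: -0.0494 × log₂(0.0494) = 0.2143
  p(1,0)=4/81: -0.0494 × log₂(0.0494) = 0.2143
  p(1,1)=1/81: -0.0123 × log₂(0.0123) = 0.0783
  p(1,2)=4/81: -0.0494 × log₂(0.0494) = 0.2143
  p(2,0)=28/81: -0.3457 × log₂(0.3457) = 0.5298
  p(2,1)=7/81: -0.0864 × log₂(0.0864) = 0.3053
  p(2,2)=28/81: -0.3457 × log₂(0.3457) = 0.5298
H(X,Y) = 2.3786 bits


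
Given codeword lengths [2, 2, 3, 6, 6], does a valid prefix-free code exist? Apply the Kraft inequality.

Kraft inequality: Σ 2^(-l_i) ≤ 1 for prefix-free code
Calculating: 2^(-2) + 2^(-2) + 2^(-3) + 2^(-6) + 2^(-6)
= 0.25 + 0.25 + 0.125 + 0.015625 + 0.015625
= 0.6562
Since 0.6562 ≤ 1, prefix-free code exists


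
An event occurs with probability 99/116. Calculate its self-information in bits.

Information content I(x) = -log₂(p(x))
I = -log₂(99/116) = -log₂(0.8534)
I = 0.2286 bits


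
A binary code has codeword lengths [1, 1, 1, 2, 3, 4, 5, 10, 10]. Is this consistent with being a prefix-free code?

Kraft inequality: Σ 2^(-l_i) ≤ 1 for prefix-free code
Calculating: 2^(-1) + 2^(-1) + 2^(-1) + 2^(-2) + 2^(-3) + 2^(-4) + 2^(-5) + 2^(-10) + 2^(-10)
= 0.5 + 0.5 + 0.5 + 0.25 + 0.125 + 0.0625 + 0.03125 + 0.0009765625 + 0.0009765625
= 1.9707
Since 1.9707 > 1, prefix-free code does not exist


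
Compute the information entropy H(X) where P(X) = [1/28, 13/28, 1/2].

H(X) = -Σ p(x) log₂ p(x)
  -1/28 × log₂(1/28) = 0.1717
  -13/28 × log₂(13/28) = 0.5139
  -1/2 × log₂(1/2) = 0.5000
H(X) = 1.1856 bits


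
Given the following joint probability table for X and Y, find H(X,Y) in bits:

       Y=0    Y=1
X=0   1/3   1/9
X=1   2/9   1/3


H(X,Y) = -Σ p(x,y) log₂ p(x,y)
  p(0,0)=1/3: -0.3333 × log₂(0.3333) = 0.5283
  p(0,1)=1/9: -0.1111 × log₂(0.1111) = 0.3522
  p(1,0)=2/9: -0.2222 × log₂(0.2222) = 0.4822
  p(1,1)=1/3: -0.3333 × log₂(0.3333) = 0.5283
H(X,Y) = 1.8911 bits


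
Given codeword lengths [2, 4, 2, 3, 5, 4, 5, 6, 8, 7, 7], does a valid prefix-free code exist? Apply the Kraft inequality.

Kraft inequality: Σ 2^(-l_i) ≤ 1 for prefix-free code
Calculating: 2^(-2) + 2^(-4) + 2^(-2) + 2^(-3) + 2^(-5) + 2^(-4) + 2^(-5) + 2^(-6) + 2^(-8) + 2^(-7) + 2^(-7)
= 0.25 + 0.0625 + 0.25 + 0.125 + 0.03125 + 0.0625 + 0.03125 + 0.015625 + 0.00390625 + 0.0078125 + 0.0078125
= 0.8477
Since 0.8477 ≤ 1, prefix-free code exists


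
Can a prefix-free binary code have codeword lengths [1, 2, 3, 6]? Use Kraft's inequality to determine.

Kraft inequality: Σ 2^(-l_i) ≤ 1 for prefix-free code
Calculating: 2^(-1) + 2^(-2) + 2^(-3) + 2^(-6)
= 0.5 + 0.25 + 0.125 + 0.015625
= 0.8906
Since 0.8906 ≤ 1, prefix-free code exists


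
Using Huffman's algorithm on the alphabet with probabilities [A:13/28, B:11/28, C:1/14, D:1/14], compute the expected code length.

Huffman tree construction:
Combine smallest probabilities repeatedly
Resulting codes:
  A: 0 (length 1)
  B: 11 (length 2)
  C: 100 (length 3)
  D: 101 (length 3)
Average length = Σ p(s) × length(s) = 1.6786 bits


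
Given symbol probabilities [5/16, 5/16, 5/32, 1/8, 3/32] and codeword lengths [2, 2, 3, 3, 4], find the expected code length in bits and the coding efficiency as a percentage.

Average length L = Σ p_i × l_i = 2.4688 bits
Entropy H = 2.1624 bits
Efficiency η = H/L × 100% = 87.59%


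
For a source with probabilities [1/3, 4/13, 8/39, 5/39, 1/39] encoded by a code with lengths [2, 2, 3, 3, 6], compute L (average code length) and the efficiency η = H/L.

Average length L = Σ p_i × l_i = 2.4359 bits
Entropy H = 2.0358 bits
Efficiency η = H/L × 100% = 83.57%


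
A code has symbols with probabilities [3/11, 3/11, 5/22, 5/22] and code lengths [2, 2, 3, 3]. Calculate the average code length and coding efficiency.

Average length L = Σ p_i × l_i = 2.4545 bits
Entropy H = 1.9940 bits
Efficiency η = H/L × 100% = 81.24%


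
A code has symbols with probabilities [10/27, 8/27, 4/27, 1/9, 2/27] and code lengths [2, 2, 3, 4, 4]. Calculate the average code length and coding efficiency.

Average length L = Σ p_i × l_i = 2.5185 bits
Entropy H = 2.0892 bits
Efficiency η = H/L × 100% = 82.95%


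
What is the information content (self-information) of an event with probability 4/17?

Information content I(x) = -log₂(p(x))
I = -log₂(4/17) = -log₂(0.2353)
I = 2.0875 bits


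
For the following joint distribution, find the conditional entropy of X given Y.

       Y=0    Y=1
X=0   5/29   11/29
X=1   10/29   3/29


H(X|Y) = Σ_y p(y) H(X|Y=y)
  p(Y=0) = 15/29, H(X|Y=0) = 0.9183
  p(Y=1) = 14/29, H(X|Y=1) = 0.7496
H(X|Y) = 0.5172×0.9183 + 0.4828×0.7496 = 0.8369 bits


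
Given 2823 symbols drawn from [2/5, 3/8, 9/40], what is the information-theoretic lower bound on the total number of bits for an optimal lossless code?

Entropy H = 1.5436 bits/symbol
Minimum bits = H × n = 1.5436 × 2823
= 4357.61 bits


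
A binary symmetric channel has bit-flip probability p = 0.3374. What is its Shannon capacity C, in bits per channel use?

For BSC with error probability p:
C = 1 - H(p) where H(p) is binary entropy
H(0.3374) = -0.3374 × log₂(0.3374) - 0.6626 × log₂(0.6626)
H(p) = 0.9223
C = 1 - 0.9223 = 0.0777 bits/use


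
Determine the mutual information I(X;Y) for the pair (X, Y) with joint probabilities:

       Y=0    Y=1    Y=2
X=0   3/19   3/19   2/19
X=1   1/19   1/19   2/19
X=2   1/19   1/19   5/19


H(X) = 1.5294, H(Y) = 1.5243, H(X,Y) = 2.9259
I(X;Y) = H(X) + H(Y) - H(X,Y) = 0.1279 bits


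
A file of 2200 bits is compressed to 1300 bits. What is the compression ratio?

Compression ratio = Original / Compressed
= 2200 / 1300 = 1.69:1


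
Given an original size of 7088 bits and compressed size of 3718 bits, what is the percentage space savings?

Space savings = (1 - Compressed/Original) × 100%
= (1 - 3718/7088) × 100%
= 47.55%


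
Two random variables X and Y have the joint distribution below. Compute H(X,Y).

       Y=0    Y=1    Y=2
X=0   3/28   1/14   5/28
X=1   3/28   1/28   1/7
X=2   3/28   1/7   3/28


H(X,Y) = -Σ p(x,y) log₂ p(x,y)
  p(0,0)=3/28: -0.1071 × log₂(0.1071) = 0.3453
  p(0,1)=1/14: -0.0714 × log₂(0.0714) = 0.2720
  p(0,2)=5/28: -0.1786 × log₂(0.1786) = 0.4438
  p(1,0)=3/28: -0.1071 × log₂(0.1071) = 0.3453
  p(1,1)=1/28: -0.0357 × log₂(0.0357) = 0.1717
  p(1,2)=1/7: -0.1429 × log₂(0.1429) = 0.4011
  p(2,0)=3/28: -0.1071 × log₂(0.1071) = 0.3453
  p(2,1)=1/7: -0.1429 × log₂(0.1429) = 0.4011
  p(2,2)=3/28: -0.1071 × log₂(0.1071) = 0.3453
H(X,Y) = 3.0706 bits


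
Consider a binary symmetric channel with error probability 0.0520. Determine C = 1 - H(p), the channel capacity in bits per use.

For BSC with error probability p:
C = 1 - H(p) where H(p) is binary entropy
H(0.0520) = -0.0520 × log₂(0.0520) - 0.9480 × log₂(0.9480)
H(p) = 0.2948
C = 1 - 0.2948 = 0.7052 bits/use


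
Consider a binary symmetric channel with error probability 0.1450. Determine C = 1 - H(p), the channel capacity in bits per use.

For BSC with error probability p:
C = 1 - H(p) where H(p) is binary entropy
H(0.1450) = -0.1450 × log₂(0.1450) - 0.8550 × log₂(0.8550)
H(p) = 0.5972
C = 1 - 0.5972 = 0.4028 bits/use


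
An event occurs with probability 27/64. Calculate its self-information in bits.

Information content I(x) = -log₂(p(x))
I = -log₂(27/64) = -log₂(0.4219)
I = 1.2451 bits


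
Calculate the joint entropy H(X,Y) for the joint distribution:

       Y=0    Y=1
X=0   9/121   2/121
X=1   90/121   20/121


H(X,Y) = -Σ p(x,y) log₂ p(x,y)
  p(0,0)=9/121: -0.0744 × log₂(0.0744) = 0.2788
  p(0,1)=2/121: -0.0165 × log₂(0.0165) = 0.0978
  p(1,0)=90/121: -0.7438 × log₂(0.7438) = 0.3176
  p(1,1)=20/121: -0.1653 × log₂(0.1653) = 0.4292
H(X,Y) = 1.1235 bits


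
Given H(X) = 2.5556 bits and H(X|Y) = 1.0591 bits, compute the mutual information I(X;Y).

I(X;Y) = H(X) - H(X|Y)
I(X;Y) = 2.5556 - 1.0591 = 1.4965 bits


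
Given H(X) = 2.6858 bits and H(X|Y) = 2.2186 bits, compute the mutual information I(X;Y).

I(X;Y) = H(X) - H(X|Y)
I(X;Y) = 2.6858 - 2.2186 = 0.4672 bits


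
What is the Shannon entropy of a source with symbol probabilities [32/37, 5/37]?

H(X) = -Σ p(x) log₂ p(x)
  -32/37 × log₂(32/37) = 0.1811
  -5/37 × log₂(5/37) = 0.3902
H(X) = 0.5714 bits


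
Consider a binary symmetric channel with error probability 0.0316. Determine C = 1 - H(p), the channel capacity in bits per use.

For BSC with error probability p:
C = 1 - H(p) where H(p) is binary entropy
H(0.0316) = -0.0316 × log₂(0.0316) - 0.9684 × log₂(0.9684)
H(p) = 0.2024
C = 1 - 0.2024 = 0.7976 bits/use


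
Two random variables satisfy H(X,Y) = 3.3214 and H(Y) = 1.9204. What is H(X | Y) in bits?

Chain rule: H(X,Y) = H(X|Y) + H(Y)
H(X|Y) = H(X,Y) - H(Y) = 3.3214 - 1.9204 = 1.401 bits


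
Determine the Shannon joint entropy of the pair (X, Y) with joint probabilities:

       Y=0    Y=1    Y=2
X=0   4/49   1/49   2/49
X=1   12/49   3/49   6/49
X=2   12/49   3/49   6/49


H(X,Y) = -Σ p(x,y) log₂ p(x,y)
  p(0,0)=4/49: -0.0816 × log₂(0.0816) = 0.2951
  p(0,1)=1/49: -0.0204 × log₂(0.0204) = 0.1146
  p(0,2)=2/49: -0.0408 × log₂(0.0408) = 0.1884
  p(1,0)=12/49: -0.2449 × log₂(0.2449) = 0.4971
  p(1,1)=3/49: -0.0612 × log₂(0.0612) = 0.2467
  p(1,2)=6/49: -0.1224 × log₂(0.1224) = 0.3710
  p(2,0)=12/49: -0.2449 × log₂(0.2449) = 0.4971
  p(2,1)=3/49: -0.0612 × log₂(0.0612) = 0.2467
  p(2,2)=6/49: -0.1224 × log₂(0.1224) = 0.3710
H(X,Y) = 2.8276 bits


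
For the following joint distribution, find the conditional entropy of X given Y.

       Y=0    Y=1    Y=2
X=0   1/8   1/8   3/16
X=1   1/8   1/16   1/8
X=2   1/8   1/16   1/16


H(X|Y) = Σ_y p(y) H(X|Y=y)
  p(Y=0) = 3/8, H(X|Y=0) = 1.5850
  p(Y=1) = 1/4, H(X|Y=1) = 1.5000
  p(Y=2) = 3/8, H(X|Y=2) = 1.4591
H(X|Y) = 0.3750×1.5850 + 0.2500×1.5000 + 0.3750×1.4591 = 1.5165 bits


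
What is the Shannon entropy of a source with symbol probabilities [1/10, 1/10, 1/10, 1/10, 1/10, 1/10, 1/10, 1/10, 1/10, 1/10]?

H(X) = -Σ p(x) log₂ p(x)
  -1/10 × log₂(1/10) = 0.3322
  -1/10 × log₂(1/10) = 0.3322
  -1/10 × log₂(1/10) = 0.3322
  -1/10 × log₂(1/10) = 0.3322
  -1/10 × log₂(1/10) = 0.3322
  -1/10 × log₂(1/10) = 0.3322
  -1/10 × log₂(1/10) = 0.3322
  -1/10 × log₂(1/10) = 0.3322
  -1/10 × log₂(1/10) = 0.3322
  -1/10 × log₂(1/10) = 0.3322
H(X) = 3.3219 bits


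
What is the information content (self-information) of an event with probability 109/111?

Information content I(x) = -log₂(p(x))
I = -log₂(109/111) = -log₂(0.9820)
I = 0.0262 bits


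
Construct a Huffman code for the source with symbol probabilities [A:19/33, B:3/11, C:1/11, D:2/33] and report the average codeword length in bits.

Huffman tree construction:
Combine smallest probabilities repeatedly
Resulting codes:
  A: 1 (length 1)
  B: 01 (length 2)
  C: 001 (length 3)
  D: 000 (length 3)
Average length = Σ p(s) × length(s) = 1.5758 bits


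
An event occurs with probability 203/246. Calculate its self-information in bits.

Information content I(x) = -log₂(p(x))
I = -log₂(203/246) = -log₂(0.8252)
I = 0.2772 bits


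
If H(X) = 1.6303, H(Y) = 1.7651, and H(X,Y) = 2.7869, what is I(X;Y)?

I(X;Y) = H(X) + H(Y) - H(X,Y)
I(X;Y) = 1.6303 + 1.7651 - 2.7869 = 0.6085 bits


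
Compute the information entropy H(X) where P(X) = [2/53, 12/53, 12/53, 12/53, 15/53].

H(X) = -Σ p(x) log₂ p(x)
  -2/53 × log₂(2/53) = 0.1784
  -12/53 × log₂(12/53) = 0.4852
  -12/53 × log₂(12/53) = 0.4852
  -12/53 × log₂(12/53) = 0.4852
  -15/53 × log₂(15/53) = 0.5154
H(X) = 2.1494 bits


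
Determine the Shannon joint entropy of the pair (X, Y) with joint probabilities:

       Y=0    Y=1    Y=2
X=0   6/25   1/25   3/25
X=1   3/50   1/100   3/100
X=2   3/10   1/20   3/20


H(X,Y) = -Σ p(x,y) log₂ p(x,y)
  p(0,0)=6/25: -0.2400 × log₂(0.2400) = 0.4941
  p(0,1)=1/25: -0.0400 × log₂(0.0400) = 0.1858
  p(0,2)=3/25: -0.1200 × log₂(0.1200) = 0.3671
  p(1,0)=3/50: -0.0600 × log₂(0.0600) = 0.2435
  p(1,1)=1/100: -0.0100 × log₂(0.0100) = 0.0664
  p(1,2)=3/100: -0.0300 × log₂(0.0300) = 0.1518
  p(2,0)=3/10: -0.3000 × log₂(0.3000) = 0.5211
  p(2,1)=1/20: -0.0500 × log₂(0.0500) = 0.2161
  p(2,2)=3/20: -0.1500 × log₂(0.1500) = 0.4105
H(X,Y) = 2.6564 bits


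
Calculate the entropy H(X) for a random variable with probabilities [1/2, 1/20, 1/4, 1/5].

H(X) = -Σ p(x) log₂ p(x)
  -1/2 × log₂(1/2) = 0.5000
  -1/20 × log₂(1/20) = 0.2161
  -1/4 × log₂(1/4) = 0.5000
  -1/5 × log₂(1/5) = 0.4644
H(X) = 1.6805 bits


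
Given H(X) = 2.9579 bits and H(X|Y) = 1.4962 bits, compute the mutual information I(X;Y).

I(X;Y) = H(X) - H(X|Y)
I(X;Y) = 2.9579 - 1.4962 = 1.4617 bits


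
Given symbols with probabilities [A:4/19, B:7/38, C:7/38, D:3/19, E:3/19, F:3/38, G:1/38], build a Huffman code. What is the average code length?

Huffman tree construction:
Combine smallest probabilities repeatedly
Resulting codes:
  A: 01 (length 2)
  B: 111 (length 3)
  C: 00 (length 2)
  D: 101 (length 3)
  E: 110 (length 3)
  F: 1001 (length 4)
  G: 1000 (length 4)
Average length = Σ p(s) × length(s) = 2.7105 bits


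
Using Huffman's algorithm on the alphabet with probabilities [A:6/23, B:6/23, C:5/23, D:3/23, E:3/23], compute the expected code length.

Huffman tree construction:
Combine smallest probabilities repeatedly
Resulting codes:
  A: 01 (length 2)
  B: 10 (length 2)
  C: 00 (length 2)
  D: 110 (length 3)
  E: 111 (length 3)
Average length = Σ p(s) × length(s) = 2.2609 bits


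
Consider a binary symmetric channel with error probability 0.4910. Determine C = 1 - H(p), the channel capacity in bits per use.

For BSC with error probability p:
C = 1 - H(p) where H(p) is binary entropy
H(0.4910) = -0.4910 × log₂(0.4910) - 0.5090 × log₂(0.5090)
H(p) = 0.9998
C = 1 - 0.9998 = 0.0002 bits/use


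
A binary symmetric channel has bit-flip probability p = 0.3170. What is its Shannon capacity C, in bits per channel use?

For BSC with error probability p:
C = 1 - H(p) where H(p) is binary entropy
H(0.3170) = -0.3170 × log₂(0.3170) - 0.6830 × log₂(0.6830)
H(p) = 0.9011
C = 1 - 0.9011 = 0.0989 bits/use


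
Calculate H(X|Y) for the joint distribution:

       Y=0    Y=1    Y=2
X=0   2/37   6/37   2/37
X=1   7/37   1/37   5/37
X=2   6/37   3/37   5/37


H(X|Y) = Σ_y p(y) H(X|Y=y)
  p(Y=0) = 15/37, H(X|Y=0) = 1.4295
  p(Y=1) = 10/37, H(X|Y=1) = 1.2955
  p(Y=2) = 12/37, H(X|Y=2) = 1.4834
H(X|Y) = 0.4054×1.4295 + 0.2703×1.2955 + 0.3243×1.4834 = 1.4107 bits


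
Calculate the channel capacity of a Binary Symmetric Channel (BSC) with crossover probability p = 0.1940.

For BSC with error probability p:
C = 1 - H(p) where H(p) is binary entropy
H(0.1940) = -0.1940 × log₂(0.1940) - 0.8060 × log₂(0.8060)
H(p) = 0.7098
C = 1 - 0.7098 = 0.2902 bits/use


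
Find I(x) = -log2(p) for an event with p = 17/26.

Information content I(x) = -log₂(p(x))
I = -log₂(17/26) = -log₂(0.6538)
I = 0.6130 bits


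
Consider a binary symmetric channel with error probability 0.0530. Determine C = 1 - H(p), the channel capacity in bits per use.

For BSC with error probability p:
C = 1 - H(p) where H(p) is binary entropy
H(0.0530) = -0.0530 × log₂(0.0530) - 0.9470 × log₂(0.9470)
H(p) = 0.2990
C = 1 - 0.2990 = 0.7010 bits/use


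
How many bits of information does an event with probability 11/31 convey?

Information content I(x) = -log₂(p(x))
I = -log₂(11/31) = -log₂(0.3548)
I = 1.4948 bits


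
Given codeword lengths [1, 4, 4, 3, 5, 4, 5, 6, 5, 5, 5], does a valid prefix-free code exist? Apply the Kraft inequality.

Kraft inequality: Σ 2^(-l_i) ≤ 1 for prefix-free code
Calculating: 2^(-1) + 2^(-4) + 2^(-4) + 2^(-3) + 2^(-5) + 2^(-4) + 2^(-5) + 2^(-6) + 2^(-5) + 2^(-5) + 2^(-5)
= 0.5 + 0.0625 + 0.0625 + 0.125 + 0.03125 + 0.0625 + 0.03125 + 0.015625 + 0.03125 + 0.03125 + 0.03125
= 0.9844
Since 0.9844 ≤ 1, prefix-free code exists


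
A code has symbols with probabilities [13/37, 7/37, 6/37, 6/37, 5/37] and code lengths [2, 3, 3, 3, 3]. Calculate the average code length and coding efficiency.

Average length L = Σ p_i × l_i = 2.6486 bits
Entropy H = 2.2260 bits
Efficiency η = H/L × 100% = 84.04%


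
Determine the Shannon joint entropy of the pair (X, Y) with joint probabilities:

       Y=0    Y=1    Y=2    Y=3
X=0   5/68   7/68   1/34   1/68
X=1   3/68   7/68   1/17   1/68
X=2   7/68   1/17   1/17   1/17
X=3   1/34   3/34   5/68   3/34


H(X,Y) = -Σ p(x,y) log₂ p(x,y)
  p(0,0)=5/68: -0.0735 × log₂(0.0735) = 0.2769
  p(0,1)=7/68: -0.1029 × log₂(0.1029) = 0.3377
  p(0,2)=1/34: -0.0294 × log₂(0.0294) = 0.1496
  p(0,3)=1/68: -0.0147 × log₂(0.0147) = 0.0895
  p(1,0)=3/68: -0.0441 × log₂(0.0441) = 0.1986
  p(1,1)=7/68: -0.1029 × log₂(0.1029) = 0.3377
  p(1,2)=1/17: -0.0588 × log₂(0.0588) = 0.2404
  p(1,3)=1/68: -0.0147 × log₂(0.0147) = 0.0895
  p(2,0)=7/68: -0.1029 × log₂(0.1029) = 0.3377
  p(2,1)=1/17: -0.0588 × log₂(0.0588) = 0.2404
  p(2,2)=1/17: -0.0588 × log₂(0.0588) = 0.2404
  p(2,3)=1/17: -0.0588 × log₂(0.0588) = 0.2404
  p(3,0)=1/34: -0.0294 × log₂(0.0294) = 0.1496
  p(3,1)=3/34: -0.0882 × log₂(0.0882) = 0.3090
  p(3,2)=5/68: -0.0735 × log₂(0.0735) = 0.2769
  p(3,3)=3/34: -0.0882 × log₂(0.0882) = 0.3090
H(X,Y) = 3.8235 bits


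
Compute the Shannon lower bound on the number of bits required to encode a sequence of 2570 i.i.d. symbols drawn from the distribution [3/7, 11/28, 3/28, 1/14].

Entropy H = 1.6706 bits/symbol
Minimum bits = H × n = 1.6706 × 2570
= 4293.53 bits


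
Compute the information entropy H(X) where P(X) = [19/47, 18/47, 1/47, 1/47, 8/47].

H(X) = -Σ p(x) log₂ p(x)
  -19/47 × log₂(19/47) = 0.5282
  -18/47 × log₂(18/47) = 0.5303
  -1/47 × log₂(1/47) = 0.1182
  -1/47 × log₂(1/47) = 0.1182
  -8/47 × log₂(8/47) = 0.4348
H(X) = 1.7297 bits


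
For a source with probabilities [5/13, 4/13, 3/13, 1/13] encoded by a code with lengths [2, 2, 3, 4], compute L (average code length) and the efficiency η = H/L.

Average length L = Σ p_i × l_i = 2.3846 bits
Entropy H = 1.8262 bits
Efficiency η = H/L × 100% = 76.58%


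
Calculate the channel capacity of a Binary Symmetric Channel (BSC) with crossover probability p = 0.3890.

For BSC with error probability p:
C = 1 - H(p) where H(p) is binary entropy
H(0.3890) = -0.3890 × log₂(0.3890) - 0.6110 × log₂(0.6110)
H(p) = 0.9642
C = 1 - 0.9642 = 0.0358 bits/use


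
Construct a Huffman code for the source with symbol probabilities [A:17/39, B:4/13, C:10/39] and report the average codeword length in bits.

Huffman tree construction:
Combine smallest probabilities repeatedly
Resulting codes:
  A: 0 (length 1)
  B: 11 (length 2)
  C: 10 (length 2)
Average length = Σ p(s) × length(s) = 1.5641 bits


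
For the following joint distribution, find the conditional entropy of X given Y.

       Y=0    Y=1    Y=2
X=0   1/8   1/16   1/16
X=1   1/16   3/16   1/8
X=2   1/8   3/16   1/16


H(X|Y) = Σ_y p(y) H(X|Y=y)
  p(Y=0) = 5/16, H(X|Y=0) = 1.5219
  p(Y=1) = 7/16, H(X|Y=1) = 1.4488
  p(Y=2) = 1/4, H(X|Y=2) = 1.5000
H(X|Y) = 0.3125×1.5219 + 0.4375×1.4488 + 0.2500×1.5000 = 1.4845 bits


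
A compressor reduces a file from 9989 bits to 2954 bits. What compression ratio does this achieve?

Compression ratio = Original / Compressed
= 9989 / 2954 = 3.38:1


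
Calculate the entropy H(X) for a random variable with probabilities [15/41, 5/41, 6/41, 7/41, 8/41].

H(X) = -Σ p(x) log₂ p(x)
  -15/41 × log₂(15/41) = 0.5307
  -5/41 × log₂(5/41) = 0.3702
  -6/41 × log₂(6/41) = 0.4057
  -7/41 × log₂(7/41) = 0.4354
  -8/41 × log₂(8/41) = 0.4600
H(X) = 2.2021 bits


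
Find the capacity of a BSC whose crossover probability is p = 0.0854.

For BSC with error probability p:
C = 1 - H(p) where H(p) is binary entropy
H(0.0854) = -0.0854 × log₂(0.0854) - 0.9146 × log₂(0.9146)
H(p) = 0.4209
C = 1 - 0.4209 = 0.5791 bits/use


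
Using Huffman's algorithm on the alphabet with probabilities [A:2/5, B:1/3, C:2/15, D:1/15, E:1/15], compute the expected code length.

Huffman tree construction:
Combine smallest probabilities repeatedly
Resulting codes:
  A: 0 (length 1)
  B: 11 (length 2)
  C: 100 (length 3)
  D: 1010 (length 4)
  E: 1011 (length 4)
Average length = Σ p(s) × length(s) = 2.0000 bits


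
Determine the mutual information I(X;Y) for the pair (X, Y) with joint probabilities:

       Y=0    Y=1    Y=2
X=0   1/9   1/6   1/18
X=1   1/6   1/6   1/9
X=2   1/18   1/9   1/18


H(X) = 1.5305, H(Y) = 1.5305, H(X,Y) = 3.0441
I(X;Y) = H(X) + H(Y) - H(X,Y) = 0.0169 bits


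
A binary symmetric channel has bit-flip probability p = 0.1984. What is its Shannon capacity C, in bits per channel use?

For BSC with error probability p:
C = 1 - H(p) where H(p) is binary entropy
H(0.1984) = -0.1984 × log₂(0.1984) - 0.8016 × log₂(0.8016)
H(p) = 0.7187
C = 1 - 0.7187 = 0.2813 bits/use


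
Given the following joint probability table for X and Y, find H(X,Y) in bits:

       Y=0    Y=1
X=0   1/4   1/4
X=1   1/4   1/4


H(X,Y) = -Σ p(x,y) log₂ p(x,y)
  p(0,0)=1/4: -0.2500 × log₂(0.2500) = 0.5000
  p(0,1)=1/4: -0.2500 × log₂(0.2500) = 0.5000
  p(1,0)=1/4: -0.2500 × log₂(0.2500) = 0.5000
  p(1,1)=1/4: -0.2500 × log₂(0.2500) = 0.5000
H(X,Y) = 2.0000 bits


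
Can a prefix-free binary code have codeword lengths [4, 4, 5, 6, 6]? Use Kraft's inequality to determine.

Kraft inequality: Σ 2^(-l_i) ≤ 1 for prefix-free code
Calculating: 2^(-4) + 2^(-4) + 2^(-5) + 2^(-6) + 2^(-6)
= 0.0625 + 0.0625 + 0.03125 + 0.015625 + 0.015625
= 0.1875
Since 0.1875 ≤ 1, prefix-free code exists


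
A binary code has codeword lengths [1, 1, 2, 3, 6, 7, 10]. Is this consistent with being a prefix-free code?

Kraft inequality: Σ 2^(-l_i) ≤ 1 for prefix-free code
Calculating: 2^(-1) + 2^(-1) + 2^(-2) + 2^(-3) + 2^(-6) + 2^(-7) + 2^(-10)
= 0.5 + 0.5 + 0.25 + 0.125 + 0.015625 + 0.0078125 + 0.0009765625
= 1.3994
Since 1.3994 > 1, prefix-free code does not exist


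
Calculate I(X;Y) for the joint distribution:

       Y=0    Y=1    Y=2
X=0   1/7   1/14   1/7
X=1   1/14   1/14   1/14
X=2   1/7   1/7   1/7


H(X) = 1.5306, H(Y) = 1.5774, H(X,Y) = 3.0931
I(X;Y) = H(X) + H(Y) - H(X,Y) = 0.0150 bits


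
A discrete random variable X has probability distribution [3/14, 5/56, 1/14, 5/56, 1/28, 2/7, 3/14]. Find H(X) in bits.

H(X) = -Σ p(x) log₂ p(x)
  -3/14 × log₂(3/14) = 0.4762
  -5/56 × log₂(5/56) = 0.3112
  -1/14 × log₂(1/14) = 0.2720
  -5/56 × log₂(5/56) = 0.3112
  -1/28 × log₂(1/28) = 0.1717
  -2/7 × log₂(2/7) = 0.5164
  -3/14 × log₂(3/14) = 0.4762
H(X) = 2.5349 bits


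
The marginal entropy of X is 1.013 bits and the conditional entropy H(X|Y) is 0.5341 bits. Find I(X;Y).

I(X;Y) = H(X) - H(X|Y)
I(X;Y) = 1.013 - 0.5341 = 0.4789 bits


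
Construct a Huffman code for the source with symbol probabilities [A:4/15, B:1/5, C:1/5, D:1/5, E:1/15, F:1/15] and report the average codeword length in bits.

Huffman tree construction:
Combine smallest probabilities repeatedly
Resulting codes:
  A: 10 (length 2)
  B: 111 (length 3)
  C: 00 (length 2)
  D: 01 (length 2)
  E: 1100 (length 4)
  F: 1101 (length 4)
Average length = Σ p(s) × length(s) = 2.4667 bits


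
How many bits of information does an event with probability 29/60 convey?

Information content I(x) = -log₂(p(x))
I = -log₂(29/60) = -log₂(0.4833)
I = 1.0489 bits


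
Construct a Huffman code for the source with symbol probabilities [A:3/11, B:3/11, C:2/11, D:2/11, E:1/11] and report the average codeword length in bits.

Huffman tree construction:
Combine smallest probabilities repeatedly
Resulting codes:
  A: 01 (length 2)
  B: 10 (length 2)
  C: 111 (length 3)
  D: 00 (length 2)
  E: 110 (length 3)
Average length = Σ p(s) × length(s) = 2.2727 bits


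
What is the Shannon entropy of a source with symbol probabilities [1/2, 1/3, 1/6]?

H(X) = -Σ p(x) log₂ p(x)
  -1/2 × log₂(1/2) = 0.5000
  -1/3 × log₂(1/3) = 0.5283
  -1/6 × log₂(1/6) = 0.4308
H(X) = 1.4591 bits


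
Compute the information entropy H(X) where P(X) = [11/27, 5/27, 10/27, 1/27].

H(X) = -Σ p(x) log₂ p(x)
  -11/27 × log₂(11/27) = 0.5278
  -5/27 × log₂(5/27) = 0.4505
  -10/27 × log₂(10/27) = 0.5307
  -1/27 × log₂(1/27) = 0.1761
H(X) = 1.6852 bits


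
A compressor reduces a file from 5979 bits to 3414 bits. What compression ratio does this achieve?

Compression ratio = Original / Compressed
= 5979 / 3414 = 1.75:1


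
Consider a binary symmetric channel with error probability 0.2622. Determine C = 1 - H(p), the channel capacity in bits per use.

For BSC with error probability p:
C = 1 - H(p) where H(p) is binary entropy
H(0.2622) = -0.2622 × log₂(0.2622) - 0.7378 × log₂(0.7378)
H(p) = 0.8300
C = 1 - 0.8300 = 0.1700 bits/use


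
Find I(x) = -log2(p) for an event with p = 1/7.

Information content I(x) = -log₂(p(x))
I = -log₂(1/7) = -log₂(0.1429)
I = 2.8074 bits


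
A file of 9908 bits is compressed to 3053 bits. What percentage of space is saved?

Space savings = (1 - Compressed/Original) × 100%
= (1 - 3053/9908) × 100%
= 69.19%


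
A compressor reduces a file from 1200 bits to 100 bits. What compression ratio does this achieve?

Compression ratio = Original / Compressed
= 1200 / 100 = 12.00:1


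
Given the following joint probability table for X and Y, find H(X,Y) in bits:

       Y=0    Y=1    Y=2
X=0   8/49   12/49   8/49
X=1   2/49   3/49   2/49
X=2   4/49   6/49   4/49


H(X,Y) = -Σ p(x,y) log₂ p(x,y)
  p(0,0)=8/49: -0.1633 × log₂(0.1633) = 0.4269
  p(0,1)=12/49: -0.2449 × log₂(0.2449) = 0.4971
  p(0,2)=8/49: -0.1633 × log₂(0.1633) = 0.4269
  p(1,0)=2/49: -0.0408 × log₂(0.0408) = 0.1884
  p(1,1)=3/49: -0.0612 × log₂(0.0612) = 0.2467
  p(1,2)=2/49: -0.0408 × log₂(0.0408) = 0.1884
  p(2,0)=4/49: -0.0816 × log₂(0.0816) = 0.2951
  p(2,1)=6/49: -0.1224 × log₂(0.1224) = 0.3710
  p(2,2)=4/49: -0.0816 × log₂(0.0816) = 0.2951
H(X,Y) = 2.9354 bits


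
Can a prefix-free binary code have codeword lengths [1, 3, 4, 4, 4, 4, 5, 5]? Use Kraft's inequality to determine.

Kraft inequality: Σ 2^(-l_i) ≤ 1 for prefix-free code
Calculating: 2^(-1) + 2^(-3) + 2^(-4) + 2^(-4) + 2^(-4) + 2^(-4) + 2^(-5) + 2^(-5)
= 0.5 + 0.125 + 0.0625 + 0.0625 + 0.0625 + 0.0625 + 0.03125 + 0.03125
= 0.9375
Since 0.9375 ≤ 1, prefix-free code exists


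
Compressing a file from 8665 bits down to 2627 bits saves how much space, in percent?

Space savings = (1 - Compressed/Original) × 100%
= (1 - 2627/8665) × 100%
= 69.68%


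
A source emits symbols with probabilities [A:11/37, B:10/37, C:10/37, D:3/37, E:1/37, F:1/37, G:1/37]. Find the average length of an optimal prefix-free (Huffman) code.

Huffman tree construction:
Combine smallest probabilities repeatedly
Resulting codes:
  A: 11 (length 2)
  B: 01 (length 2)
  C: 10 (length 2)
  D: 000 (length 3)
  E: 00110 (length 5)
  F: 00111 (length 5)
  G: 0010 (length 4)
Average length = Σ p(s) × length(s) = 2.2973 bits


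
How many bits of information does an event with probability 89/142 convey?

Information content I(x) = -log₂(p(x))
I = -log₂(89/142) = -log₂(0.6268)
I = 0.6740 bits


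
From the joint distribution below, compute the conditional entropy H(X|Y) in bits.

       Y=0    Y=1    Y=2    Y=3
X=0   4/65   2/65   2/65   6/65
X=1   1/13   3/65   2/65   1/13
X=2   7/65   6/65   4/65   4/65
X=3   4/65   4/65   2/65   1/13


H(X|Y) = Σ_y p(y) H(X|Y=y)
  p(Y=0) = 4/13, H(X|Y=0) = 1.9589
  p(Y=1) = 3/13, H(X|Y=1) = 1.8892
  p(Y=2) = 2/13, H(X|Y=2) = 1.9219
  p(Y=3) = 4/13, H(X|Y=3) = 1.9855
H(X|Y) = 0.3077×1.9589 + 0.2308×1.8892 + 0.1538×1.9219 + 0.3077×1.9855 = 1.9453 bits


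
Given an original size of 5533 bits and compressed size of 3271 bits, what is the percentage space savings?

Space savings = (1 - Compressed/Original) × 100%
= (1 - 3271/5533) × 100%
= 40.88%


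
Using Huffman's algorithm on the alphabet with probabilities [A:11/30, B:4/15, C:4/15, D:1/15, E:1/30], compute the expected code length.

Huffman tree construction:
Combine smallest probabilities repeatedly
Resulting codes:
  A: 11 (length 2)
  B: 01 (length 2)
  C: 10 (length 2)
  D: 001 (length 3)
  E: 000 (length 3)
Average length = Σ p(s) × length(s) = 2.1000 bits


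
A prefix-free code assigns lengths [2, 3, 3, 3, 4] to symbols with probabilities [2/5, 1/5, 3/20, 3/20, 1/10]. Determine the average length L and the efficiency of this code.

Average length L = Σ p_i × l_i = 2.7000 bits
Entropy H = 2.1464 bits
Efficiency η = H/L × 100% = 79.50%


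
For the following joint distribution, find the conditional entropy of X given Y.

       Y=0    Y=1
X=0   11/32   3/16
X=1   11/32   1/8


H(X|Y) = Σ_y p(y) H(X|Y=y)
  p(Y=0) = 11/16, H(X|Y=0) = 1.0000
  p(Y=1) = 5/16, H(X|Y=1) = 0.9710
H(X|Y) = 0.6875×1.0000 + 0.3125×0.9710 = 0.9909 bits


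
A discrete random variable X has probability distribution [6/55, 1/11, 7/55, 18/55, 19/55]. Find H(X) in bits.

H(X) = -Σ p(x) log₂ p(x)
  -6/55 × log₂(6/55) = 0.3487
  -1/11 × log₂(1/11) = 0.3145
  -7/55 × log₂(7/55) = 0.3785
  -18/55 × log₂(18/55) = 0.5274
  -19/55 × log₂(19/55) = 0.5297
H(X) = 2.0988 bits


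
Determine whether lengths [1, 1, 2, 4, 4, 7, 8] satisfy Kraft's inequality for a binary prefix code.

Kraft inequality: Σ 2^(-l_i) ≤ 1 for prefix-free code
Calculating: 2^(-1) + 2^(-1) + 2^(-2) + 2^(-4) + 2^(-4) + 2^(-7) + 2^(-8)
= 0.5 + 0.5 + 0.25 + 0.0625 + 0.0625 + 0.0078125 + 0.00390625
= 1.3867
Since 1.3867 > 1, prefix-free code does not exist


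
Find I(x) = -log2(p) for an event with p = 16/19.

Information content I(x) = -log₂(p(x))
I = -log₂(16/19) = -log₂(0.8421)
I = 0.2479 bits


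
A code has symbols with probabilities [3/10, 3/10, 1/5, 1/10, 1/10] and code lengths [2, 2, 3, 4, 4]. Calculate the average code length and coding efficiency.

Average length L = Σ p_i × l_i = 2.6000 bits
Entropy H = 2.1710 bits
Efficiency η = H/L × 100% = 83.50%


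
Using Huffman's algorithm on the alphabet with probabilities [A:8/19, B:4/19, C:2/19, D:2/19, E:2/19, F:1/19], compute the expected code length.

Huffman tree construction:
Combine smallest probabilities repeatedly
Resulting codes:
  A: 0 (length 1)
  B: 111 (length 3)
  C: 1101 (length 4)
  D: 100 (length 3)
  E: 101 (length 3)
  F: 1100 (length 4)
Average length = Σ p(s) × length(s) = 2.3158 bits


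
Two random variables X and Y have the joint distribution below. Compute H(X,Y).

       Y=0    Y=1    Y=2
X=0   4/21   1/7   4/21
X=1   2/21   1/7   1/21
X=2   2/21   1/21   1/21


H(X,Y) = -Σ p(x,y) log₂ p(x,y)
  p(0,0)=4/21: -0.1905 × log₂(0.1905) = 0.4557
  p(0,1)=1/7: -0.1429 × log₂(0.1429) = 0.4011
  p(0,2)=4/21: -0.1905 × log₂(0.1905) = 0.4557
  p(1,0)=2/21: -0.0952 × log₂(0.0952) = 0.3231
  p(1,1)=1/7: -0.1429 × log₂(0.1429) = 0.4011
  p(1,2)=1/21: -0.0476 × log₂(0.0476) = 0.2092
  p(2,0)=2/21: -0.0952 × log₂(0.0952) = 0.3231
  p(2,1)=1/21: -0.0476 × log₂(0.0476) = 0.2092
  p(2,2)=1/21: -0.0476 × log₂(0.0476) = 0.2092
H(X,Y) = 2.9871 bits


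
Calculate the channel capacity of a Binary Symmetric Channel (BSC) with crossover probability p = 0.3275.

For BSC with error probability p:
C = 1 - H(p) where H(p) is binary entropy
H(0.3275) = -0.3275 × log₂(0.3275) - 0.6725 × log₂(0.6725)
H(p) = 0.9124
C = 1 - 0.9124 = 0.0876 bits/use


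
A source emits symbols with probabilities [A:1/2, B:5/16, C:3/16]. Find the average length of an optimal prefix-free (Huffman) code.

Huffman tree construction:
Combine smallest probabilities repeatedly
Resulting codes:
  A: 0 (length 1)
  B: 11 (length 2)
  C: 10 (length 2)
Average length = Σ p(s) × length(s) = 1.5000 bits
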